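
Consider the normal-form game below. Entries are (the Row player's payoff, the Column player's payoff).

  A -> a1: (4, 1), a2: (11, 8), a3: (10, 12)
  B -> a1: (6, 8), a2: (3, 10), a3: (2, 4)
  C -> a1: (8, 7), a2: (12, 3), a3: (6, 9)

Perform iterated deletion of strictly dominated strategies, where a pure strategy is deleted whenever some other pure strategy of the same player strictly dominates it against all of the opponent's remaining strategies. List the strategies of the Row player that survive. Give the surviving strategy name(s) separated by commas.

For the Row player, C strictly dominates B on the remaining columns (a1: 8>6, a2: 12>3, a3: 6>2); eliminate B.
For the Column player, a3 strictly dominates a1 on the remaining rows (A: 12>1, C: 9>7); eliminate a1.
For the Column player, a3 strictly dominates a2 on the remaining rows (A: 12>8, C: 9>3); eliminate a2.
The Row player's strategy C is strictly dominated by A (a3: 10>6) and is removed.
Among the remaining strategies, none is strictly dominated by another pure strategy of the same player, so the elimination stops.
Surviving strategies — the Row player: {A}; the Column player: {a3}.

A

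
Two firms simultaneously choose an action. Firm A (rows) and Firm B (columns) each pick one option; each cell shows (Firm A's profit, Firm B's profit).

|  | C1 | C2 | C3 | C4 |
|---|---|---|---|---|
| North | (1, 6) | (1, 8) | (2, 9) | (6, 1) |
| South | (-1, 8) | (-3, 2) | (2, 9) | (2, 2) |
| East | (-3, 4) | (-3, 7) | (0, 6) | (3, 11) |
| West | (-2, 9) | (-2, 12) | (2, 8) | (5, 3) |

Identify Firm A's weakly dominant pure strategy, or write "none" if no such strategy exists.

North vs South: C1: 1>-1, C2: 1>-3, C3: 2=2, C4: 6>2.
North vs East: C1: 1>-3, C2: 1>-3, C3: 2>0, C4: 6>3.
North vs West: C1: 1>-2, C2: 1>-2, C3: 2=2, C4: 6>5.
North is at least as good as every other strategy against every opponent action, so it is weakly dominant.

North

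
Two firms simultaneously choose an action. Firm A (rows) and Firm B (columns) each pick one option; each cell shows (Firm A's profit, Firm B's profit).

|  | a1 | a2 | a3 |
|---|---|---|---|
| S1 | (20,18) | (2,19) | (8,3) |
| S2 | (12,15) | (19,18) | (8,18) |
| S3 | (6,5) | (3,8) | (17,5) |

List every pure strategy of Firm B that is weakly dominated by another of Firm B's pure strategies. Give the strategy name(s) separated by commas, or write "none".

a2 weakly dominates a1 — S1: 19>18, S2: 18>15, S3: 8>5.
Nothing dominates a2: a1 at S1 (19>18); a3 at S1 (19>3).
a3: dominated, since a2 does at least as well everywhere (S1: 19>3, S2: 18=18, S3: 8>5).

a1, a3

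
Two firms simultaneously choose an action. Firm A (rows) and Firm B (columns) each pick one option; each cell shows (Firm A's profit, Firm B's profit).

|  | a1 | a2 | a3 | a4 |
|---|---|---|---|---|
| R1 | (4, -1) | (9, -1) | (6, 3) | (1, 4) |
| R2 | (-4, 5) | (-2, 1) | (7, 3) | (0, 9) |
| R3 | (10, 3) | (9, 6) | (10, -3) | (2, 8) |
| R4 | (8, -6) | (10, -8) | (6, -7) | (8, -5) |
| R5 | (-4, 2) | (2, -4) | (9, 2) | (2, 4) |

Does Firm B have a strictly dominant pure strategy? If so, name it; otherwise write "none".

a4

a4 vs a1: R1: 4>-1, R2: 9>5, R3: 8>3, R4: -5>-6, R5: 4>2.
a4 vs a2: R1: 4>-1, R2: 9>1, R3: 8>6, R4: -5>-8, R5: 4>-4.
a4 vs a3: R1: 4>3, R2: 9>3, R3: 8>-3, R4: -5>-7, R5: 4>2.
a4 strictly beats every other strategy against every opponent action, so it is strictly dominant.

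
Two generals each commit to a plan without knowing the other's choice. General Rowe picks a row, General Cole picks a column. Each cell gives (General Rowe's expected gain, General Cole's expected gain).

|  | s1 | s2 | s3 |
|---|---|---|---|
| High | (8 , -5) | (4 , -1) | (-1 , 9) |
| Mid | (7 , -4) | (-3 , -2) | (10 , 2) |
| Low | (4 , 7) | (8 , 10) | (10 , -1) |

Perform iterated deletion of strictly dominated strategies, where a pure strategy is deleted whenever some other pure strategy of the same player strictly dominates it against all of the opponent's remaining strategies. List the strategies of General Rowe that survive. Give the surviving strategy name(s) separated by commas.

Mid, Low

For General Cole, s2 strictly dominates s1 on the remaining rows (High: -1>-5, Mid: -2>-4, Low: 10>7); eliminate s1.
For General Rowe, Low strictly dominates High on the remaining columns (s2: 8>4, s3: 10>-1); eliminate High.
Among the remaining strategies, none is strictly dominated by another pure strategy of the same player, so the elimination stops.
Surviving strategies — General Rowe: {Mid, Low}; General Cole: {s2, s3}.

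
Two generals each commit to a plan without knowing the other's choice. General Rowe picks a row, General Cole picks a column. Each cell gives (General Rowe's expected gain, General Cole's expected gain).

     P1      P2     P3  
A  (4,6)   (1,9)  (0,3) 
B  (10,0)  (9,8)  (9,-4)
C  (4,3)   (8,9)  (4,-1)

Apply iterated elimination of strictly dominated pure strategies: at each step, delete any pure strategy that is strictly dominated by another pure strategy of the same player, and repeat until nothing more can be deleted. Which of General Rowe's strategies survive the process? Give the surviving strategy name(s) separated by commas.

B

Row A is eliminated: B beats it against every remaining column (P1: 10>4, P2: 9>1, P3: 9>0).
Row C is eliminated: B beats it against every remaining column (P1: 10>4, P2: 9>8, P3: 9>4).
For General Cole, P2 strictly dominates P1 on the remaining rows (B: 8>0); eliminate P1.
General Cole's strategy P3 is strictly dominated by P2 (B: 8>-4) and is removed.
Among the remaining strategies, none is strictly dominated by another pure strategy of the same player, so the elimination stops.
Surviving strategies — General Rowe: {B}; General Cole: {P2}.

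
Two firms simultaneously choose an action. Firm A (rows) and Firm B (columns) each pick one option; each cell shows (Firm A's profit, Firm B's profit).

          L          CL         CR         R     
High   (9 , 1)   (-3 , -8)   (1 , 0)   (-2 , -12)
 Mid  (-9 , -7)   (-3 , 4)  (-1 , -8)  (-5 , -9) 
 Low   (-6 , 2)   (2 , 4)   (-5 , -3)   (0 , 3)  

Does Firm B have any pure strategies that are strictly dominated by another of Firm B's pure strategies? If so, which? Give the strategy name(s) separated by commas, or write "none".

Nothing dominates L: CL at High (1>-8); CR at High (1>0); R at High (1>-12).
Nothing dominates CL: L at Mid (4>-7); CR at Mid (4>-8); R at High (-8>-12).
CR is strictly dominated by L (High: 1>0, Mid: -7>-8, Low: 2>-3).
R: dominated, since CL does at least as well everywhere (High: -8>-12, Mid: 4>-9, Low: 4>3).

CR, R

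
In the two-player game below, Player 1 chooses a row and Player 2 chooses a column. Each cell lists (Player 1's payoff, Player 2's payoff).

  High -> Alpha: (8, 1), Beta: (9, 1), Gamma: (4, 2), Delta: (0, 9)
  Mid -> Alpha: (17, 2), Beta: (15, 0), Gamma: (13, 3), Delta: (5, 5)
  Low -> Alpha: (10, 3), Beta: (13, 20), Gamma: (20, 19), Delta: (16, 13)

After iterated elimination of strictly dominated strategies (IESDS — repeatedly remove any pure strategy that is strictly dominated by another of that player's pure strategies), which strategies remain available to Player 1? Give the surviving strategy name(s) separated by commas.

For Player 1, Mid strictly dominates High on the remaining columns (Alpha: 17>8, Beta: 15>9, Gamma: 13>4, Delta: 5>0); eliminate High.
For Player 2, Gamma strictly dominates Alpha on the remaining rows (Mid: 3>2, Low: 19>3); eliminate Alpha.
Among the remaining strategies, none is strictly dominated by another pure strategy of the same player, so the elimination stops.
Surviving strategies — Player 1: {Mid, Low}; Player 2: {Beta, Gamma, Delta}.

Mid, Low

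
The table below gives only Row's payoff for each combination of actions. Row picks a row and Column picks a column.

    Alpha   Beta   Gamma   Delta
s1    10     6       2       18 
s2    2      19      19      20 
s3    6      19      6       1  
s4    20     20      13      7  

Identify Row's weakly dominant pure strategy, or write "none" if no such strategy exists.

none

s1 fails to dominate s2 at Beta (6<19).
s2 fails to dominate s1 at Alpha (2<10).
s3 fails to dominate s1 at Alpha (6<10).
s4 fails to dominate s1 at Delta (7<18).
No single strategy dominates all the others.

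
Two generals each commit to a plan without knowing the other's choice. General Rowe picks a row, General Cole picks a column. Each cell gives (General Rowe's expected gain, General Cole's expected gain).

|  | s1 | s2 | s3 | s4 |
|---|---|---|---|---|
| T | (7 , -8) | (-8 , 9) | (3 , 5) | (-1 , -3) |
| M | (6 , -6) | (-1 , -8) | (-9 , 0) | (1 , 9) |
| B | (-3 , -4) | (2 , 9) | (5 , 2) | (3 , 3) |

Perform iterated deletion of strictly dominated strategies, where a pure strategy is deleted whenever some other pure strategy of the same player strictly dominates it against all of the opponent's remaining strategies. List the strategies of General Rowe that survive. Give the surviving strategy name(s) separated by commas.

B

Column s1 is eliminated: s3 beats it against every remaining row (T: 5>-8, M: 0>-6, B: 2>-4).
For General Rowe, B strictly dominates T on the remaining columns (s2: 2>-8, s3: 5>3, s4: 3>-1); eliminate T.
General Rowe's strategy M is strictly dominated by B (s2: 2>-1, s3: 5>-9, s4: 3>1) and is removed.
Column s3 is eliminated: s2 beats it against every remaining row (B: 9>2).
For General Cole, s2 strictly dominates s4 on the remaining rows (B: 9>3); eliminate s4.
Among the remaining strategies, none is strictly dominated by another pure strategy of the same player, so the elimination stops.
Surviving strategies — General Rowe: {B}; General Cole: {s2}.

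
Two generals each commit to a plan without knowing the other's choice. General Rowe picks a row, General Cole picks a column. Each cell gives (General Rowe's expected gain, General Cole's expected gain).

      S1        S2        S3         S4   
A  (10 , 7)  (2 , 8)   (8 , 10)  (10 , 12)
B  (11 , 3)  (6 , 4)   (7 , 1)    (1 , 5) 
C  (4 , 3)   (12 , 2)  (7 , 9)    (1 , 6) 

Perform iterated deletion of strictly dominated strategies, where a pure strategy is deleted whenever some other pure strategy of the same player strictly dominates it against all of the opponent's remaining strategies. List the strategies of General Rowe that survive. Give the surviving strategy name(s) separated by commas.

For General Cole, S4 strictly dominates S1 on the remaining rows (A: 12>7, B: 5>3, C: 6>3); eliminate S1.
Column S2 is eliminated: S4 beats it against every remaining row (A: 12>8, B: 5>4, C: 6>2).
General Rowe's strategy B is strictly dominated by A (S3: 8>7, S4: 10>1) and is removed.
For General Rowe, A strictly dominates C on the remaining columns (S3: 8>7, S4: 10>1); eliminate C.
General Cole's strategy S3 is strictly dominated by S4 (A: 12>10) and is removed.
Among the remaining strategies, none is strictly dominated by another pure strategy of the same player, so the elimination stops.
Surviving strategies — General Rowe: {A}; General Cole: {S4}.

A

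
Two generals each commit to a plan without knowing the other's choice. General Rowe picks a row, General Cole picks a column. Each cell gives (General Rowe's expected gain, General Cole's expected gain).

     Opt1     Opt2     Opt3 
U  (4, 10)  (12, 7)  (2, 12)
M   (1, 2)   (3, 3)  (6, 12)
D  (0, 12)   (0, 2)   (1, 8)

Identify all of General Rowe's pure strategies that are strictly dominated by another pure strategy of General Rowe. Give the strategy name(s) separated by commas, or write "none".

D

Nothing dominates U: M at Opt1 (4>1); D at Opt1 (4>0).
M is not dominated — it holds its own against U at Opt3 (6>2); D at Opt1 (1>0).
D: dominated, since U does at least as well everywhere (Opt1: 4>0, Opt2: 12>0, Opt3: 2>1).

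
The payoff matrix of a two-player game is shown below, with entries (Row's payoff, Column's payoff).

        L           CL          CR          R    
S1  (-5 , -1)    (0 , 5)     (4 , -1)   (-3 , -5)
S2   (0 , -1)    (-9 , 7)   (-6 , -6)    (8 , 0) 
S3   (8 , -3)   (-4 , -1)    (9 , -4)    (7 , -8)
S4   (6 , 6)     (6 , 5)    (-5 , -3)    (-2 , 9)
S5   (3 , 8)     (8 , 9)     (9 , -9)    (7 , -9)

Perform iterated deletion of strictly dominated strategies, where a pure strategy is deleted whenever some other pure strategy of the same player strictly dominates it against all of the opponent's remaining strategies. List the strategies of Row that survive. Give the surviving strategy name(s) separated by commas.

S2, S3, S4, S5

Row S1 is eliminated: S5 beats it against every remaining column (L: 3>-5, CL: 8>0, CR: 9>4, R: 7>-3).
Column CR is eliminated: L beats it against every remaining row (S2: -1>-6, S3: -3>-4, S4: 6>-3, S5: 8>-9).
Among the remaining strategies, none is strictly dominated by another pure strategy of the same player, so the elimination stops.
Surviving strategies — Row: {S2, S3, S4, S5}; Column: {L, CL, R}.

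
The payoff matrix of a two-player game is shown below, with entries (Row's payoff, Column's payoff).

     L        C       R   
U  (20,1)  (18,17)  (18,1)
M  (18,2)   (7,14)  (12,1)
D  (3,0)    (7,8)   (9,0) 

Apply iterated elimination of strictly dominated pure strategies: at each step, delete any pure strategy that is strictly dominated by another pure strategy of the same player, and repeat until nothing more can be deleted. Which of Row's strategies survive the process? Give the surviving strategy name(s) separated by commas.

For Row, U strictly dominates M on the remaining columns (L: 20>18, C: 18>7, R: 18>12); eliminate M.
Row's strategy D is strictly dominated by U (L: 20>3, C: 18>7, R: 18>9) and is removed.
For Column, C strictly dominates L on the remaining rows (U: 17>1); eliminate L.
For Column, C strictly dominates R on the remaining rows (U: 17>1); eliminate R.
Among the remaining strategies, none is strictly dominated by another pure strategy of the same player, so the elimination stops.
Surviving strategies — Row: {U}; Column: {C}.

U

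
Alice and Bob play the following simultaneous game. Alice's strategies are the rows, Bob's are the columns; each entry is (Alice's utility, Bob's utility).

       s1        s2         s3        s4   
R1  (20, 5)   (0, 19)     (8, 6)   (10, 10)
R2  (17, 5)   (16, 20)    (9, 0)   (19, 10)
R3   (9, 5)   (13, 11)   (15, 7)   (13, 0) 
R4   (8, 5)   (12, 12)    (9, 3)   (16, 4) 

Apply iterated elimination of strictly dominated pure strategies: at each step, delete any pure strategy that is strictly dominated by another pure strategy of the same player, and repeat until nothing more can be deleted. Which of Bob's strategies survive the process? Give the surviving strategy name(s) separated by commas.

Bob's strategy s1 is strictly dominated by s2 (R1: 19>5, R2: 20>5, R3: 11>5, R4: 12>5) and is removed.
Alice's strategy R1 is strictly dominated by R2 (s2: 16>0, s3: 9>8, s4: 19>10) and is removed.
Bob's strategy s3 is strictly dominated by s2 (R2: 20>0, R3: 11>7, R4: 12>3) and is removed.
Row R3 is eliminated: R2 beats it against every remaining column (s2: 16>13, s4: 19>13).
Row R4 is eliminated: R2 beats it against every remaining column (s2: 16>12, s4: 19>16).
Bob's strategy s4 is strictly dominated by s2 (R2: 20>10) and is removed.
Among the remaining strategies, none is strictly dominated by another pure strategy of the same player, so the elimination stops.
Surviving strategies — Alice: {R2}; Bob: {s2}.

s2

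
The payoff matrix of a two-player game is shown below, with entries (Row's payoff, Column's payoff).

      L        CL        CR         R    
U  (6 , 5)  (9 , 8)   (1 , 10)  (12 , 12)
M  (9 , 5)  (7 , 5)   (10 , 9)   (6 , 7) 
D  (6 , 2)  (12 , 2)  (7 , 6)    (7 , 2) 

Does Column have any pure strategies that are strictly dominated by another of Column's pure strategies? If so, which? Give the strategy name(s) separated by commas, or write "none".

L is strictly dominated by CR (U: 10>5, M: 9>5, D: 6>2).
CL: dominated, since CR does at least as well everywhere (U: 10>8, M: 9>5, D: 6>2).
CR: no other strategy beats it everywhere (L at U (10>5); CL at U (10>8); R at M (9>7)).
Nothing dominates R: L at U (12>5); CL at U (12>8); CR at U (12>10).

L, CL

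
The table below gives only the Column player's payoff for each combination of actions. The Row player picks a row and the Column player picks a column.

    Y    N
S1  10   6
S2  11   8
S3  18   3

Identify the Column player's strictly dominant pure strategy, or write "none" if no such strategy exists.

Y vs N: S1: 10>6, S2: 11>8, S3: 18>3.
Y strictly beats every other strategy against every opponent action, so it is strictly dominant.

Y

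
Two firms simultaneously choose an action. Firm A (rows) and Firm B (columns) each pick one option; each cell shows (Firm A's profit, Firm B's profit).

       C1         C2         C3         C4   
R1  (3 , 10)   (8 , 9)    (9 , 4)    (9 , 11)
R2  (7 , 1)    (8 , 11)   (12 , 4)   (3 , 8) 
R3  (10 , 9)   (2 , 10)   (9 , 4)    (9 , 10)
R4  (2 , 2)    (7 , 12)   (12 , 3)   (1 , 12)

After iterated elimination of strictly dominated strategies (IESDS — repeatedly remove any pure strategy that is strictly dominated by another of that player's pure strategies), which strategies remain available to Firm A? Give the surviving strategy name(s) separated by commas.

Firm B's strategy C1 is strictly dominated by C4 (R1: 11>10, R2: 8>1, R3: 10>9, R4: 12>2) and is removed.
Firm B's strategy C3 is strictly dominated by C2 (R1: 9>4, R2: 11>4, R3: 10>4, R4: 12>3) and is removed.
Firm A's strategy R4 is strictly dominated by R1 (C2: 8>7, C4: 9>1) and is removed.
Among the remaining strategies, none is strictly dominated by another pure strategy of the same player, so the elimination stops.
Surviving strategies — Firm A: {R1, R2, R3}; Firm B: {C2, C4}.

R1, R2, R3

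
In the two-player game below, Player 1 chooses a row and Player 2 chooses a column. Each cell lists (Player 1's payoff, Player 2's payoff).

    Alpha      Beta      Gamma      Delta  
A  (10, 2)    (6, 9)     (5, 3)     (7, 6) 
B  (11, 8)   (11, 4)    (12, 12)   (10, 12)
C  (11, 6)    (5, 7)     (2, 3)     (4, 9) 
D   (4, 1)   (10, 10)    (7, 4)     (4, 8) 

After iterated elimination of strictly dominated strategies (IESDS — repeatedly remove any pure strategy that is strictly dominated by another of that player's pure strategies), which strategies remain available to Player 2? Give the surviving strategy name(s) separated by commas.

Gamma, Delta

For Player 1, B strictly dominates A on the remaining columns (Alpha: 11>10, Beta: 11>6, Gamma: 12>5, Delta: 10>7); eliminate A.
For Player 1, B strictly dominates D on the remaining columns (Alpha: 11>4, Beta: 11>10, Gamma: 12>7, Delta: 10>4); eliminate D.
Player 2's strategy Alpha is strictly dominated by Delta (B: 12>8, C: 9>6) and is removed.
Row C is eliminated: B beats it against every remaining column (Beta: 11>5, Gamma: 12>2, Delta: 10>4).
For Player 2, Gamma strictly dominates Beta on the remaining rows (B: 12>4); eliminate Beta.
Among the remaining strategies, none is strictly dominated by another pure strategy of the same player, so the elimination stops.
Surviving strategies — Player 1: {B}; Player 2: {Gamma, Delta}.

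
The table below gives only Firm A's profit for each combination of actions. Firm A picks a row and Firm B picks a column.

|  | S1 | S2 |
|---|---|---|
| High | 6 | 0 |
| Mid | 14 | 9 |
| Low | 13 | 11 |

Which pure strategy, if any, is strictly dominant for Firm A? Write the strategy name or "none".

none

High fails to dominate Mid at S1 (6<14).
Mid fails to dominate Low at S2 (9<11).
Low fails to dominate Mid at S1 (13<14).
No single strategy dominates all the others.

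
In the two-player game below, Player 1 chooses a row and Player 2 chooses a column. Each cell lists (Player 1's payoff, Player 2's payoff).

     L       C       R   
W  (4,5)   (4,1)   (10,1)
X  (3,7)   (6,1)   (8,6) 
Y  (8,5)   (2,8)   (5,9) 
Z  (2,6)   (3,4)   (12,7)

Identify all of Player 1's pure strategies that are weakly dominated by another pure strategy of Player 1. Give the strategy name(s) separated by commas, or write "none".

Nothing dominates W: X at L (4>3); Y at C (4>2); Z at L (4>2).
X is not dominated — it holds its own against W at C (6>4); Y at C (6>2); Z at L (3>2).
Y: no other strategy beats it everywhere (W at L (8>4); X at L (8>3); Z at L (8>2)).
Z: no other strategy beats it everywhere (W at R (12>10); X at R (12>8); Y at C (3>2)).

none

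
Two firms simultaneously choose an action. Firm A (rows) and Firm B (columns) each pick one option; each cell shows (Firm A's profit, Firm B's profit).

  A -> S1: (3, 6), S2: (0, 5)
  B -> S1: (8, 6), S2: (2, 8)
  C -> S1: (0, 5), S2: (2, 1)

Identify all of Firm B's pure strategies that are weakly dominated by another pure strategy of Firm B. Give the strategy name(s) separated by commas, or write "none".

none

S1: no other strategy beats it everywhere (S2 at A (6>5)).
Nothing dominates S2: S1 at B (8>6).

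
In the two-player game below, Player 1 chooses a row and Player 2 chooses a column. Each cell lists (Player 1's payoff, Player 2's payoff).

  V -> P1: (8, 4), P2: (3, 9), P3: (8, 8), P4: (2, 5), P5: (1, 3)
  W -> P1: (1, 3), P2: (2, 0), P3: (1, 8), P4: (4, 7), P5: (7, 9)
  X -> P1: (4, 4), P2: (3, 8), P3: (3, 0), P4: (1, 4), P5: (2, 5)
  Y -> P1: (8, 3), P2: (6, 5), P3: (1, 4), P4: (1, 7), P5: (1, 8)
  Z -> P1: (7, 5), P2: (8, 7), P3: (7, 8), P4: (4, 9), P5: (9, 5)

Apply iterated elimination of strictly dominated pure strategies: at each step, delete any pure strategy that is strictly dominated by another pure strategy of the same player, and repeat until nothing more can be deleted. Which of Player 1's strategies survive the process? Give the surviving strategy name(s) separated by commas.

Player 1's strategy X is strictly dominated by Z (P1: 7>4, P2: 8>3, P3: 7>3, P4: 4>1, P5: 9>2) and is removed.
Column P1 is eliminated: P3 beats it against every remaining row (V: 8>4, W: 8>3, Y: 4>3, Z: 8>5).
Row Y is eliminated: Z beats it against every remaining column (P2: 8>6, P3: 7>1, P4: 4>1, P5: 9>1).
Among the remaining strategies, none is strictly dominated by another pure strategy of the same player, so the elimination stops.
Surviving strategies — Player 1: {V, W, Z}; Player 2: {P2, P3, P4, P5}.

V, W, Z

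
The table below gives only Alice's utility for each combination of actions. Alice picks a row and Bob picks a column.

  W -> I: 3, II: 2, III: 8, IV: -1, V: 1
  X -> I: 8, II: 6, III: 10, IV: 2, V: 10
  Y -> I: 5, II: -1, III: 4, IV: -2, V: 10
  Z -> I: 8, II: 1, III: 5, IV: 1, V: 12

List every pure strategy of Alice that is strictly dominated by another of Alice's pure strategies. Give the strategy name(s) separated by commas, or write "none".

W, Y

X strictly dominates W — I: 8>3, II: 6>2, III: 10>8, IV: 2>-1, V: 10>1.
X is not dominated — it holds its own against W at I (8>3); Y at I (8>5); Z at I (8=8).
Z strictly dominates Y — I: 8>5, II: 1>-1, III: 5>4, IV: 1>-2, V: 12>10.
Nothing dominates Z: W at I (8>3); X at I (8=8); Y at I (8>5).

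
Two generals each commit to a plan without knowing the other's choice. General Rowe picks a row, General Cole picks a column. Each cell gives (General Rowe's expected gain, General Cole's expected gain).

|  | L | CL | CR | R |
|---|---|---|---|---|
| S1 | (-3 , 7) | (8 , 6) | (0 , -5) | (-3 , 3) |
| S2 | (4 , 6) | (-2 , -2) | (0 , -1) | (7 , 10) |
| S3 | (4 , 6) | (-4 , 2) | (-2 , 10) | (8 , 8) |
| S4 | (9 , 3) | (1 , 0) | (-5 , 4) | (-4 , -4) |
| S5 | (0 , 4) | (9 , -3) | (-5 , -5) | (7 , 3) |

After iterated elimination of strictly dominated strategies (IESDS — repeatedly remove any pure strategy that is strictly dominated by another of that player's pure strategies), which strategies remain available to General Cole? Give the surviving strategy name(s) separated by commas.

Column CL is eliminated: L beats it against every remaining row (S1: 7>6, S2: 6>-2, S3: 6>2, S4: 3>0, S5: 4>-3).
Row S5 is eliminated: S3 beats it against every remaining column (L: 4>0, CR: -2>-5, R: 8>7).
Among the remaining strategies, none is strictly dominated by another pure strategy of the same player, so the elimination stops.
Surviving strategies — General Rowe: {S1, S2, S3, S4}; General Cole: {L, CR, R}.

L, CR, R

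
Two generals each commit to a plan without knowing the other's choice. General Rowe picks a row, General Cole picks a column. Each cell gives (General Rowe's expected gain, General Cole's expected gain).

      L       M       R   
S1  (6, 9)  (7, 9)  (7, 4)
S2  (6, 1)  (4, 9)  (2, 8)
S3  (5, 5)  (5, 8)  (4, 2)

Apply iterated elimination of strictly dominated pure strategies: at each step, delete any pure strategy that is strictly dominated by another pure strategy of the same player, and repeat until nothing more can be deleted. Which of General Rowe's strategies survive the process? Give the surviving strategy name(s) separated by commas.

S1, S2

Row S3 is eliminated: S1 beats it against every remaining column (L: 6>5, M: 7>5, R: 7>4).
General Cole's strategy R is strictly dominated by M (S1: 9>4, S2: 9>8) and is removed.
Among the remaining strategies, none is strictly dominated by another pure strategy of the same player, so the elimination stops.
Surviving strategies — General Rowe: {S1, S2}; General Cole: {L, M}.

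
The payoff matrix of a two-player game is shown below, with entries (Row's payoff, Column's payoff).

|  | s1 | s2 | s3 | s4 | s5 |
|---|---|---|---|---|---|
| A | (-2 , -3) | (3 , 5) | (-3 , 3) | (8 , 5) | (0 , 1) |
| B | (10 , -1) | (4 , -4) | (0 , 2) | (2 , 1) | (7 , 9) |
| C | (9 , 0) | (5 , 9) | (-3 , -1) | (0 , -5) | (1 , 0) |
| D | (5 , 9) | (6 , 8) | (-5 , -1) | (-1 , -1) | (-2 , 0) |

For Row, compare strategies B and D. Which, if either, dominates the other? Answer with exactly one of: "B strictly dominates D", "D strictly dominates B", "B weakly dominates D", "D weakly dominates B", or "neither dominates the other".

B's payoffs vs D's, by Column's action — s1: 10>5, s2: 4<6, s3: 0>-5, s4: 2>-1, s5: 7>-2.
B does better at s1, s3, s4, s5 but worse at s2; neither strategy dominates the other.

neither dominates the other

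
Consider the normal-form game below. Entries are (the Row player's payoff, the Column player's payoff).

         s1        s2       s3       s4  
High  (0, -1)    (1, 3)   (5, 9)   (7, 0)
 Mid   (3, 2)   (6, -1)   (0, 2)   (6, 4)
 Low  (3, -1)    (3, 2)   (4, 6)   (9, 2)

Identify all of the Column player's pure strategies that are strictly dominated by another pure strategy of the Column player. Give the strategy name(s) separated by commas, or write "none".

s1, s2

s1 is strictly dominated by s4 (High: 0>-1, Mid: 4>2, Low: 2>-1).
s2: dominated, since s3 does at least as well everywhere (High: 9>3, Mid: 2>-1, Low: 6>2).
s3 is not dominated — it holds its own against s1 at High (9>-1); s2 at High (9>3); s4 at High (9>0).
s4: no other strategy beats it everywhere (s1 at High (0>-1); s2 at Mid (4>-1); s3 at Mid (4>2)).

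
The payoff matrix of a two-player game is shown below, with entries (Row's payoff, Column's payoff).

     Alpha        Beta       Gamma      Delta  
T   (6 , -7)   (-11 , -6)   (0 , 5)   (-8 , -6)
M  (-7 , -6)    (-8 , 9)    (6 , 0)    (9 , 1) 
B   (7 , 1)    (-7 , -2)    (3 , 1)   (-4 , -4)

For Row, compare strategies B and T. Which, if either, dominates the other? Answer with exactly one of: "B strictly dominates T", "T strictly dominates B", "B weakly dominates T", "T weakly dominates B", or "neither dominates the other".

B strictly dominates T

Compare B to T across each opponent action: Alpha: 7>6, Beta: -7>-11, Gamma: 3>0, Delta: -4>-8.
B gives a strictly higher payoff against each opponent action, so B strictly dominates T.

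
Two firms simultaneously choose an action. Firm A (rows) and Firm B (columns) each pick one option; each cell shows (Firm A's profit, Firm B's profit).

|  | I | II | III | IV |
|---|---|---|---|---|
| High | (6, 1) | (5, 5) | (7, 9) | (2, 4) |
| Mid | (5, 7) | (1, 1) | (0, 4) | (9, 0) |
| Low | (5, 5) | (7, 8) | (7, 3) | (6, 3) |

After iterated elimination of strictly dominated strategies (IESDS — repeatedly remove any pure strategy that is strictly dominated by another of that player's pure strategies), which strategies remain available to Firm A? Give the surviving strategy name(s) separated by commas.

Firm B's strategy IV is strictly dominated by II (High: 5>4, Mid: 1>0, Low: 8>3) and is removed.
For Firm A, High strictly dominates Mid on the remaining columns (I: 6>5, II: 5>1, III: 7>0); eliminate Mid.
For Firm B, II strictly dominates I on the remaining rows (High: 5>1, Low: 8>5); eliminate I.
Among the remaining strategies, none is strictly dominated by another pure strategy of the same player, so the elimination stops.
Surviving strategies — Firm A: {High, Low}; Firm B: {II, III}.

High, Low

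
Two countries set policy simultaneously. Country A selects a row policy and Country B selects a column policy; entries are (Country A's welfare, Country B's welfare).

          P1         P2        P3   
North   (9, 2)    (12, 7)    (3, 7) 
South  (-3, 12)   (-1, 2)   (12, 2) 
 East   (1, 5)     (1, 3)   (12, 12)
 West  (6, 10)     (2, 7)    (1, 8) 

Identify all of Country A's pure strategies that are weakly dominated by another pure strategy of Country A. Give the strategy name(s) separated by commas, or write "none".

North is not dominated — it holds its own against South at P1 (9>-3); East at P1 (9>1); West at P1 (9>6).
East weakly dominates South — P1: 1>-3, P2: 1>-1, P3: 12=12.
East is not dominated — it holds its own against North at P3 (12>3); South at P1 (1>-3); West at P3 (12>1).
North weakly dominates West — P1: 9>6, P2: 12>2, P3: 3>1.

South, West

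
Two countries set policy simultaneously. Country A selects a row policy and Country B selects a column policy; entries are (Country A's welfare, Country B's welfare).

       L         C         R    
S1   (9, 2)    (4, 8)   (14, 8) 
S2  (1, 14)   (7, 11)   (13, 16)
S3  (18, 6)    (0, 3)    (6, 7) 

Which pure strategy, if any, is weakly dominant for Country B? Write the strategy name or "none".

R vs L: S1: 8>2, S2: 16>14, S3: 7>6.
R vs C: S1: 8=8, S2: 16>11, S3: 7>3.
R is at least as good as every other strategy against every opponent action, so it is weakly dominant.

R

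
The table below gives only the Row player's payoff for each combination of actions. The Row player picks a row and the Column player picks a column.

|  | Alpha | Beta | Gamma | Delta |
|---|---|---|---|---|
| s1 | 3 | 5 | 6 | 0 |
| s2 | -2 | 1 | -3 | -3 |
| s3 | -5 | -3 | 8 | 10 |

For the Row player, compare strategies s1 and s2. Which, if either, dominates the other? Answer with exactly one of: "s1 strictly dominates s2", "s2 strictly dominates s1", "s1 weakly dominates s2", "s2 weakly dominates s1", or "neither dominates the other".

s1's payoffs vs s2's, by the Column player's action — Alpha: 3>-2, Beta: 5>1, Gamma: 6>-3, Delta: 0>-3.
s1 gives a strictly higher payoff against each opponent action, so s1 strictly dominates s2.

s1 strictly dominates s2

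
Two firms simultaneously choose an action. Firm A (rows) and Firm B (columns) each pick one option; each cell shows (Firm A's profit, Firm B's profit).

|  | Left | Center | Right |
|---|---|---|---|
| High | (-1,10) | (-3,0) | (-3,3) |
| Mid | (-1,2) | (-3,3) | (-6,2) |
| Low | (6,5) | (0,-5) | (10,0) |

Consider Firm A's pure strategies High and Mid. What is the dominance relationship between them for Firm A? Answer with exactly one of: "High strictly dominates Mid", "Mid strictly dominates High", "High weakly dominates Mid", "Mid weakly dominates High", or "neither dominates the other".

Compare High to Mid across each choice by Firm B: Left: -1=-1, Center: -3=-3, Right: -3>-6.
High is at least as good everywhere and strictly better somewhere (tied only at Left, Center), so High weakly but not strictly dominates Mid.

High weakly dominates Mid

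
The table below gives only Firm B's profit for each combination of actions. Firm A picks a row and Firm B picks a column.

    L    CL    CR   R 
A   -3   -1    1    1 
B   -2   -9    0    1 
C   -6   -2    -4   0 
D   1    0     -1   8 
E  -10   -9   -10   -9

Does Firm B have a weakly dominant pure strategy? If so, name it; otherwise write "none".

R

R vs L: A: 1>-3, B: 1>-2, C: 0>-6, D: 8>1, E: -9>-10.
R vs CL: A: 1>-1, B: 1>-9, C: 0>-2, D: 8>0, E: -9=-9.
R vs CR: A: 1=1, B: 1>0, C: 0>-4, D: 8>-1, E: -9>-10.
R is at least as good as every other strategy against every opponent action, so it is weakly dominant.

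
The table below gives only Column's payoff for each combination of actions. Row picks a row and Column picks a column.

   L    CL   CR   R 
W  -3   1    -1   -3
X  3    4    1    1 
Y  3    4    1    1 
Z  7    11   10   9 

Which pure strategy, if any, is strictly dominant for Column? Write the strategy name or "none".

CL vs L: W: 1>-3, X: 4>3, Y: 4>3, Z: 11>7.
CL vs CR: W: 1>-1, X: 4>1, Y: 4>1, Z: 11>10.
CL vs R: W: 1>-3, X: 4>1, Y: 4>1, Z: 11>9.
CL strictly beats every other strategy against every opponent action, so it is strictly dominant.

CL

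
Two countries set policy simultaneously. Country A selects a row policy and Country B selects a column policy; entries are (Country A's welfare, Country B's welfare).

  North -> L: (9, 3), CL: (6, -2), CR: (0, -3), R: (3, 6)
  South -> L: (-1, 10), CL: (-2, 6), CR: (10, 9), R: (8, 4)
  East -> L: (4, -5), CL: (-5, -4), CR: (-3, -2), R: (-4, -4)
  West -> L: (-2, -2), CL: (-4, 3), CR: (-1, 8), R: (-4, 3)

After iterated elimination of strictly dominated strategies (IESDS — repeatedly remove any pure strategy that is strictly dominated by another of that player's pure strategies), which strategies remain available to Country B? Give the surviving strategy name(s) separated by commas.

L, R

Row East is eliminated: North beats it against every remaining column (L: 9>4, CL: 6>-5, CR: 0>-3, R: 3>-4).
Country A's strategy West is strictly dominated by North (L: 9>-2, CL: 6>-4, CR: 0>-1, R: 3>-4) and is removed.
Column CL is eliminated: L beats it against every remaining row (North: 3>-2, South: 10>6).
Country B's strategy CR is strictly dominated by L (North: 3>-3, South: 10>9) and is removed.
Among the remaining strategies, none is strictly dominated by another pure strategy of the same player, so the elimination stops.
Surviving strategies — Country A: {North, South}; Country B: {L, R}.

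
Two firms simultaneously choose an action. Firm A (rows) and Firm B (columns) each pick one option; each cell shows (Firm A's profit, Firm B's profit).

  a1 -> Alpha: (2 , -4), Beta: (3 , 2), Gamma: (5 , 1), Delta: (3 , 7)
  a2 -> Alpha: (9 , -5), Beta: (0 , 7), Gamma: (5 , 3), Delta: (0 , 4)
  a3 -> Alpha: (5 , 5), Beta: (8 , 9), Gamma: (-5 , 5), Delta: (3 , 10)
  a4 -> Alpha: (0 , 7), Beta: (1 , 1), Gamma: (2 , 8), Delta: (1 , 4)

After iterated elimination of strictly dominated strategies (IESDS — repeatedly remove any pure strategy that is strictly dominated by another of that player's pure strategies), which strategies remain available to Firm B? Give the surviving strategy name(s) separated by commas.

Delta

Firm A's strategy a4 is strictly dominated by a1 (Alpha: 2>0, Beta: 3>1, Gamma: 5>2, Delta: 3>1) and is removed.
For Firm B, Beta strictly dominates Alpha on the remaining rows (a1: 2>-4, a2: 7>-5, a3: 9>5); eliminate Alpha.
Firm B's strategy Gamma is strictly dominated by Beta (a1: 2>1, a2: 7>3, a3: 9>5) and is removed.
Row a2 is eliminated: a1 beats it against every remaining column (Beta: 3>0, Delta: 3>0).
Column Beta is eliminated: Delta beats it against every remaining row (a1: 7>2, a3: 10>9).
Among the remaining strategies, none is strictly dominated by another pure strategy of the same player, so the elimination stops.
Surviving strategies — Firm A: {a1, a3}; Firm B: {Delta}.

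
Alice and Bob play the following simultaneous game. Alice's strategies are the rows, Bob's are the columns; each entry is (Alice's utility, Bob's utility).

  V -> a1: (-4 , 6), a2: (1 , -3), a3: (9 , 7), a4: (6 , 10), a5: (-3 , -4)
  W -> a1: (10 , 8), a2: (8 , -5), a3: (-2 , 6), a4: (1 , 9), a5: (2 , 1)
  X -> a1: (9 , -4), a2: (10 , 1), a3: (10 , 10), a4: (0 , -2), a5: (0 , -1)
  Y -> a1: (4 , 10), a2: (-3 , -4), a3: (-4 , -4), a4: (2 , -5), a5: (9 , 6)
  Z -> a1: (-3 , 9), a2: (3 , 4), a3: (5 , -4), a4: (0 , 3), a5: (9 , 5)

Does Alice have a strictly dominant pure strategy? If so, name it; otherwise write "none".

V fails to dominate W at a1 (-4<10).
W fails to dominate V at a3 (-2<9).
X fails to dominate V at a4 (0<6).
Y fails to dominate V at a2 (-3<1).
Z fails to dominate V at a3 (5<9).
No single strategy dominates all the others.

none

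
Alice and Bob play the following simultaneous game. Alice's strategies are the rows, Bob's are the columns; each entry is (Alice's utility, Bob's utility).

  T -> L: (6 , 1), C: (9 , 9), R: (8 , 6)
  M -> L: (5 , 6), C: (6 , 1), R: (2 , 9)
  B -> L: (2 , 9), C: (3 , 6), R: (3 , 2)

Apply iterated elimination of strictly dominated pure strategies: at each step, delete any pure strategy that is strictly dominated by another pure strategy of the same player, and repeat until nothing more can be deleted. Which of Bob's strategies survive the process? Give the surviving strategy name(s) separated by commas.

For Alice, T strictly dominates M on the remaining columns (L: 6>5, C: 9>6, R: 8>2); eliminate M.
For Alice, T strictly dominates B on the remaining columns (L: 6>2, C: 9>3, R: 8>3); eliminate B.
For Bob, C strictly dominates L on the remaining rows (T: 9>1); eliminate L.
For Bob, C strictly dominates R on the remaining rows (T: 9>6); eliminate R.
Among the remaining strategies, none is strictly dominated by another pure strategy of the same player, so the elimination stops.
Surviving strategies — Alice: {T}; Bob: {C}.

C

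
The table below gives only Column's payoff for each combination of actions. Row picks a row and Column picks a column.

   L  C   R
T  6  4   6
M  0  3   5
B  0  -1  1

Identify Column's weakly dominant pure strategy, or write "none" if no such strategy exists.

R vs L: T: 6=6, M: 5>0, B: 1>0.
R vs C: T: 6>4, M: 5>3, B: 1>-1.
R is at least as good as every other strategy against every opponent action, so it is weakly dominant.

R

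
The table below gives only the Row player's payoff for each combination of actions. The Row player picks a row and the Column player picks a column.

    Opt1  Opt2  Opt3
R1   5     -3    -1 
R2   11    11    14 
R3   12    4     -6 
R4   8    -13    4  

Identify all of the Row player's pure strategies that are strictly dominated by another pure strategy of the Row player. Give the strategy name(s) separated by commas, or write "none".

R1, R4

R1: dominated, since R2 does at least as well everywhere (Opt1: 11>5, Opt2: 11>-3, Opt3: 14>-1).
R2 is not dominated — it holds its own against R1 at Opt1 (11>5); R3 at Opt2 (11>4); R4 at Opt1 (11>8).
R3 is not dominated — it holds its own against R1 at Opt1 (12>5); R2 at Opt1 (12>11); R4 at Opt1 (12>8).
R2 strictly dominates R4 — Opt1: 11>8, Opt2: 11>-13, Opt3: 14>4.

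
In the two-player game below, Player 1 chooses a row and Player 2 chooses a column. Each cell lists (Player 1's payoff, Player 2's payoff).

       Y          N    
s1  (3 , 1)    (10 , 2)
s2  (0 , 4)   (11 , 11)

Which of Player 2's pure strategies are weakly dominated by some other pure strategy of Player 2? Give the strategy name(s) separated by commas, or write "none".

Y: dominated, since N does at least as well everywhere (s1: 2>1, s2: 11>4).
Nothing dominates N: Y at s1 (2>1).

Y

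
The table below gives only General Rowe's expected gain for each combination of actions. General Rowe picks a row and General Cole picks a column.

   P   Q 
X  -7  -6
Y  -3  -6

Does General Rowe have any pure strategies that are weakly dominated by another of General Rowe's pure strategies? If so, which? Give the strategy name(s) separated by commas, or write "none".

X: dominated, since Y does at least as well everywhere (P: -3>-7, Q: -6=-6).
Nothing dominates Y: X at P (-3>-7).

X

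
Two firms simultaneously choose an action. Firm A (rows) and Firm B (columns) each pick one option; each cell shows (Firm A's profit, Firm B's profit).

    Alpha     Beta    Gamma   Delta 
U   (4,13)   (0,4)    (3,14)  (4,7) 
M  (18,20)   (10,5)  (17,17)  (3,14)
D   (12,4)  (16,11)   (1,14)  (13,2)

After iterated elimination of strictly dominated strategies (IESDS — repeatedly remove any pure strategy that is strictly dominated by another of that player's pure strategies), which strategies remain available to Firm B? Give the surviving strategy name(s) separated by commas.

Column Beta is eliminated: Gamma beats it against every remaining row (U: 14>4, M: 17>5, D: 14>11).
For Firm B, Alpha strictly dominates Delta on the remaining rows (U: 13>7, M: 20>14, D: 4>2); eliminate Delta.
For Firm A, M strictly dominates U on the remaining columns (Alpha: 18>4, Gamma: 17>3); eliminate U.
Row D is eliminated: M beats it against every remaining column (Alpha: 18>12, Gamma: 17>1).
Column Gamma is eliminated: Alpha beats it against every remaining row (M: 20>17).
Among the remaining strategies, none is strictly dominated by another pure strategy of the same player, so the elimination stops.
Surviving strategies — Firm A: {M}; Firm B: {Alpha}.

Alpha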